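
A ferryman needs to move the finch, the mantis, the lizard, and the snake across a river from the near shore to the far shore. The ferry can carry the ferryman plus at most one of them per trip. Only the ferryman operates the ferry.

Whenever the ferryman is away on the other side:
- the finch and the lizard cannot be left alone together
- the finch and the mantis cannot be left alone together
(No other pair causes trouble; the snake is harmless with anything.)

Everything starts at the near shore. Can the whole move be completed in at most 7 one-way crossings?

Counting alone: the ferryman can take at most 1 across per trip to the far shore, so moving all 4 needs at least 4 loaded trips out, with a return between consecutive ones — at least 7 crossings.
The safety rule pushes this higher. Following every safe sequence of crossings, the most of the 4 that can be at the far shore as the ferry arrives there on crossing 7 is 3 — never all 4.
So the move cannot be finished within 7 crossings. (The shortest complete plan takes 9:)
1. Ferryman goes to the far shore with the finch.  [the near shore: the lizard, the mantis, the snake | the far shore: the finch]
2. Ferryman goes back to the near shore alone.  [the near shore: the lizard, the mantis, the snake | the far shore: the finch]
3. Ferryman goes to the far shore with the mantis.  [the near shore: the lizard, the snake | the far shore: the finch, the mantis]
4. Ferryman goes back to the near shore with the finch.  [the near shore: the finch, the lizard, the snake | the far shore: the mantis]
5. Ferryman goes to the far shore with the lizard.  [the near shore: the finch, the snake | the far shore: the lizard, the mantis]
6. Ferryman goes back to the near shore alone.  [the near shore: the finch, the snake | the far shore: the lizard, the mantis]
7. Ferryman goes to the far shore with the snake.  [the near shore: the finch | the far shore: the lizard, the mantis, the snake]
8. Ferryman goes back to the near shore alone.  [the near shore: the finch | the far shore: the lizard, the mantis, the snake]
9. Ferryman goes to the far shore with the finch.  [the near shore: — | the far shore: the finch, the lizard, the mantis, the snake]

No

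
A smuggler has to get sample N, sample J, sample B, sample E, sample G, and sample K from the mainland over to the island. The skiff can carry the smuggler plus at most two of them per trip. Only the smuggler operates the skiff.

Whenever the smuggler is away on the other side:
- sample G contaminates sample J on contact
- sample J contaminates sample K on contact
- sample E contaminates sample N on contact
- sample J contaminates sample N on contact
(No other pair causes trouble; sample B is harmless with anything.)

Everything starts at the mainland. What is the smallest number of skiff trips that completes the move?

7

Counting alone: the smuggler can take at most 2 across per trip to the island, so moving all 6 needs at least 3 loaded trips out, with a return between consecutive ones — at least 5 crossings.
The safety rule pushes this higher. Following every safe sequence of crossings, the most of the 6 that can be at the island as the skiff arrives there on crossing 5 is 5 — never all 6.
So no plan with fewer than 7 crossings exists, and this one achieves 7:
1. Smuggler goes to the island with sample J and sample N.  [the mainland: sample B, sample E, sample G, sample K | the island: sample J, sample N]
2. Smuggler goes back to the mainland with sample N.  [the mainland: sample B, sample E, sample G, sample K, sample N | the island: sample J]
3. Smuggler goes to the island with sample B and sample N.  [the mainland: sample E, sample G, sample K | the island: sample B, sample J, sample N]
4. Smuggler goes back to the mainland with sample J.  [the mainland: sample E, sample G, sample J, sample K | the island: sample B, sample N]
5. Smuggler goes to the island with sample G and sample K.  [the mainland: sample E, sample J | the island: sample B, sample G, sample K, sample N]
6. Smuggler goes back to the mainland alone.  [the mainland: sample E, sample J | the island: sample B, sample G, sample K, sample N]
7. Smuggler goes to the island with sample E and sample J.  [the mainland: — | the island: sample B, sample E, sample G, sample J, sample K, sample N]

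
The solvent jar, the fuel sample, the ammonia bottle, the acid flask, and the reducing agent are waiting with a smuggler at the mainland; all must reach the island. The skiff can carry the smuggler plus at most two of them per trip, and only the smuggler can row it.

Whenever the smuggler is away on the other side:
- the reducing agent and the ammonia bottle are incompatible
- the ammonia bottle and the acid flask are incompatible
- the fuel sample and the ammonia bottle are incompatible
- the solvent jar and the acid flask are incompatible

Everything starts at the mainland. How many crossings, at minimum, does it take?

Counting alone: the smuggler can take at most 2 across per trip to the island, so moving all 5 needs at least 3 loaded trips out, with a return between consecutive ones — at least 5 crossings.
The plan below uses exactly 5 crossings, so it is optimal:
1. Smuggler goes to the island with the ammonia bottle and the solvent jar.
2. Smuggler goes back to the mainland alone.
3. Smuggler goes to the island with the fuel sample and the reducing agent.
4. Smuggler goes back to the mainland with the ammonia bottle.
5. Smuggler goes to the island with the acid flask and the ammonia bottle.

5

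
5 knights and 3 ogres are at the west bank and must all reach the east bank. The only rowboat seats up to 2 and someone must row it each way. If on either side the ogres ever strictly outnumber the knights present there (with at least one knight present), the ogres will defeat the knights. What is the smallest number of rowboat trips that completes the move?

13

Counting alone: each trip to the east bank takes at most 2 across and each return brings at least 1 back, so after t trips out (and t−1 returns) at most 2t − (t−1) of the 8 are across; that first reaches 8 at t = 7, so at least 13 crossings are needed.
The plan below uses exactly 13 crossings, so it is optimal:
1. 2 ogres → the east bank.  (the west bank: 5K 1O; the east bank: 0K 2O)
2. 1 ogre ← the west bank.  (the west bank: 5K 2O; the east bank: 0K 1O)
3. 2 ogres → the east bank.  (the west bank: 5K 0O; the east bank: 0K 3O)
4. 1 ogre ← the west bank.  (the west bank: 5K 1O; the east bank: 0K 2O)
5. 2 knights → the east bank.  (the west bank: 3K 1O; the east bank: 2K 2O)
6. 1 ogre ← the west bank.  (the west bank: 3K 2O; the east bank: 2K 1O)
7. 1 knight and 1 ogre → the east bank.  (the west bank: 2K 1O; the east bank: 3K 2O)
8. 1 ogre ← the west bank.  (the west bank: 2K 2O; the east bank: 3K 1O)
9. 2 ogres → the east bank.  (the west bank: 2K 0O; the east bank: 3K 3O)
10. 1 ogre ← the west bank.  (the west bank: 2K 1O; the east bank: 3K 2O)
11. 1 knight and 1 ogre → the east bank.  (the west bank: 1K 0O; the east bank: 4K 3O)
12. 1 ogre ← the west bank.  (the west bank: 1K 1O; the east bank: 4K 2O)
13. 1 knight and 1 ogre → the east bank.  (the west bank: 0K 0O; the east bank: 5K 3O)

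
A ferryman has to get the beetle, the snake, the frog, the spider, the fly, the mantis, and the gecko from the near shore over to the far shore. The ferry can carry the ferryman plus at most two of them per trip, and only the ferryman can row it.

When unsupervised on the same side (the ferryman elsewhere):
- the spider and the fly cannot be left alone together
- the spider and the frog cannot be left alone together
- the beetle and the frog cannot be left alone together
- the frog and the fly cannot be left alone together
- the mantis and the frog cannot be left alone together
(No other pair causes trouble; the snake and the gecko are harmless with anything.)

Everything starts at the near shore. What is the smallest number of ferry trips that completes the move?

Counting alone: the ferryman can take at most 2 across per trip to the far shore, so moving all 7 needs at least 4 loaded trips out, with a return between consecutive ones — at least 7 crossings.
The safety rule pushes this higher. Following every safe sequence of crossings, the most of the 7 that can be at the far shore as the ferry arrives there on crossings 7, 9 is 5, 6 respectively — never all 7.
So no plan with fewer than 11 crossings exists, and this one achieves 11:
1. Ferryman goes to the far shore with the frog and the spider.  [the near shore: the beetle, the fly, the gecko, the mantis, the snake | the far shore: the frog, the spider]
2. Ferryman goes back to the near shore with the frog.  [the near shore: the beetle, the fly, the frog, the gecko, the mantis, the snake | the far shore: the spider]
3. Ferryman goes to the far shore with the beetle and the frog.  [the near shore: the fly, the gecko, the mantis, the snake | the far shore: the beetle, the frog, the spider]
4. Ferryman goes back to the near shore with the frog.  [the near shore: the fly, the frog, the gecko, the mantis, the snake | the far shore: the beetle, the spider]
5. Ferryman goes to the far shore with the frog and the snake.  [the near shore: the fly, the gecko, the mantis | the far shore: the beetle, the frog, the snake, the spider]
6. Ferryman goes back to the near shore with the frog.  [the near shore: the fly, the frog, the gecko, the mantis | the far shore: the beetle, the snake, the spider]
7. Ferryman goes to the far shore with the frog and the mantis.  [the near shore: the fly, the gecko | the far shore: the beetle, the frog, the mantis, the snake, the spider]
8. Ferryman goes back to the near shore with the frog.  [the near shore: the fly, the frog, the gecko | the far shore: the beetle, the mantis, the snake, the spider]
9. Ferryman goes to the far shore with the frog and the gecko.  [the near shore: the fly | the far shore: the beetle, the frog, the gecko, the mantis, the snake, the spider]
10. Ferryman goes back to the near shore with the frog.  [the near shore: the fly, the frog | the far shore: the beetle, the gecko, the mantis, the snake, the spider]
11. Ferryman goes to the far shore with the fly and the frog.  [the near shore: — | the far shore: the beetle, the fly, the frog, the gecko, the mantis, the snake, the spider]

11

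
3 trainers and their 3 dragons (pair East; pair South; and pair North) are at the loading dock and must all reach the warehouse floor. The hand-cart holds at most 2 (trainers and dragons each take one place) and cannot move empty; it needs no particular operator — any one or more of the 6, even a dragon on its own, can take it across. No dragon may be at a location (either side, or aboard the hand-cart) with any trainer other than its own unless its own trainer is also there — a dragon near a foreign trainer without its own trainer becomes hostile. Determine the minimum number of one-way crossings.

11

Counting alone: each trip to the warehouse floor takes at most 2 across and each return brings at least 1 back, so after t trips out (and t−1 returns) at most 2t − (t−1) of the 6 are across; that first reaches 6 at t = 5, so at least 9 crossings are needed.
The safety rule pushes this higher. Following every safe sequence of crossings, the most of the 6 that can be at the warehouse floor as the hand-cart arrives there on crossing 9 is 5 — never all 6.
So no plan with fewer than 11 crossings exists, and this one achieves 11:
1. dragon East and trainer East cross → the warehouse floor.
2. trainer East crosses ← the loading dock.
3. dragon North and dragon South cross → the warehouse floor.
4. dragon East crosses ← the loading dock.
5. trainer North and trainer South cross → the warehouse floor.
6. dragon South and trainer South cross ← the loading dock.
7. trainer East and trainer South cross → the warehouse floor.
8. dragon North crosses ← the loading dock.
9. dragon East and dragon South cross → the warehouse floor.
10. trainer North crosses ← the loading dock.
11. dragon North and trainer North cross → the warehouse floor.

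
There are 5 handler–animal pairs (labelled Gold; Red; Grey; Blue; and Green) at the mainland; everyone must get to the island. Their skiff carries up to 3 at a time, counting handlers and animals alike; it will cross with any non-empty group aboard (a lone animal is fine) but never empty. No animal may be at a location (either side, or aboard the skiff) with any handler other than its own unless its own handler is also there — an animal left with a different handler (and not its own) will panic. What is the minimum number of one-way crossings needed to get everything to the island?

11

Counting alone: each trip to the island takes at most 3 across and each return brings at least 1 back, so after t trips out (and t−1 returns) at most 3t − (t−1) of the 10 are across; that first reaches 10 at t = 5, so at least 9 crossings are needed.
The safety rule pushes this higher. Following every safe sequence of crossings, the most of the 10 that can be at the island as the skiff arrives there on crossing 9 is 9 — never all 10.
So no plan with fewer than 11 crossings exists, and this one achieves 11:
1. animal Gold and handler Gold cross → the island.
2. handler Gold crosses ← the mainland.
3. animal Blue, animal Grey, and animal Red cross → the island.
4. animal Gold crosses ← the mainland.
5. handler Blue, handler Grey, and handler Red cross → the island.
6. animal Red and handler Red cross ← the mainland.
7. handler Gold, handler Green, and handler Red cross → the island.
8. animal Grey crosses ← the mainland.
9. animal Gold and animal Red cross → the island.
10. animal Gold crosses ← the mainland.
11. animal Gold, animal Green, and animal Grey cross → the island.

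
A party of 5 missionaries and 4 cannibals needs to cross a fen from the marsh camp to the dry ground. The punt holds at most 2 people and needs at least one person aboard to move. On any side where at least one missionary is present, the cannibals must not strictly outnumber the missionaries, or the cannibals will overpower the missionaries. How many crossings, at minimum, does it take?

Counting alone: each trip to the dry ground takes at most 2 across and each return brings at least 1 back, so after t trips out (and t−1 returns) at most 2t − (t−1) of the 9 are across; that first reaches 9 at t = 8, so at least 15 crossings are needed.
The plan below uses exactly 15 crossings, so it is optimal:
1. 2 cannibals → the dry ground.  (the marsh camp: 5M 2C; the dry ground: 0M 2C)
2. 1 cannibal ← the marsh camp.  (the marsh camp: 5M 3C; the dry ground: 0M 1C)
3. 2 cannibals → the dry ground.  (the marsh camp: 5M 1C; the dry ground: 0M 3C)
4. 1 cannibal ← the marsh camp.  (the marsh camp: 5M 2C; the dry ground: 0M 2C)
5. 2 missionaries → the dry ground.  (the marsh camp: 3M 2C; the dry ground: 2M 2C)
6. 1 cannibal ← the marsh camp.  (the marsh camp: 3M 3C; the dry ground: 2M 1C)
7. 1 missionary and 1 cannibal → the dry ground.  (the marsh camp: 2M 2C; the dry ground: 3M 2C)
8. 1 missionary ← the marsh camp.  (the marsh camp: 3M 2C; the dry ground: 2M 2C)
9. 1 missionary and 1 cannibal → the dry ground.  (the marsh camp: 2M 1C; the dry ground: 3M 3C)
10. 1 cannibal ← the marsh camp.  (the marsh camp: 2M 2C; the dry ground: 3M 2C)
11. 1 missionary and 1 cannibal → the dry ground.  (the marsh camp: 1M 1C; the dry ground: 4M 3C)
12. 1 missionary ← the marsh camp.  (the marsh camp: 2M 1C; the dry ground: 3M 3C)
13. 1 missionary and 1 cannibal → the dry ground.  (the marsh camp: 1M 0C; the dry ground: 4M 4C)
14. 1 cannibal ← the marsh camp.  (the marsh camp: 1M 1C; the dry ground: 4M 3C)
15. 1 missionary and 1 cannibal → the dry ground.  (the marsh camp: 0M 0C; the dry ground: 5M 4C)

15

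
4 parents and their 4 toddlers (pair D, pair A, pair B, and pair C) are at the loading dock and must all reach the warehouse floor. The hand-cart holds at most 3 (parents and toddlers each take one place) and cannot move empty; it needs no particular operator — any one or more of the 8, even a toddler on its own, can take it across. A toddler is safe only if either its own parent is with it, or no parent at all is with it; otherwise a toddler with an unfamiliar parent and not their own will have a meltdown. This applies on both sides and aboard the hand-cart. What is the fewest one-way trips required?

Counting alone: each trip to the warehouse floor takes at most 3 across and each return brings at least 1 back, so after t trips out (and t−1 returns) at most 3t − (t−1) of the 8 are across; that first reaches 8 at t = 4, so at least 7 crossings are needed.
The safety rule pushes this higher. Following every safe sequence of crossings, the most of the 8 that can be at the warehouse floor as the hand-cart arrives there on crossing 7 is 7 — never all 8.
So no plan with fewer than 9 crossings exists, and this one achieves 9:
1. parent D and toddler D cross → the warehouse floor.
2. parent D crosses ← the loading dock.
3. parent A, parent D, and toddler A cross → the warehouse floor.
4. parent D and toddler D cross ← the loading dock.
5. parent B, parent C, and parent D cross → the warehouse floor.
6. toddler A crosses ← the loading dock.
7. toddler A and toddler D cross → the warehouse floor.
8. toddler D crosses ← the loading dock.
9. toddler B, toddler C, and toddler D cross → the warehouse floor.

9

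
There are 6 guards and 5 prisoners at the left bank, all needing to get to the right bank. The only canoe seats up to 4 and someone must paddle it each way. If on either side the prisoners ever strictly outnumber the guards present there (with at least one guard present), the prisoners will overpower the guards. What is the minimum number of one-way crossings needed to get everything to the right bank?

Counting alone: each trip to the right bank takes at most 4 across and each return brings at least 1 back, so after t trips out (and t−1 returns) at most 4t − (t−1) of the 11 are across; that first reaches 11 at t = 4, so at least 7 crossings are needed.
The plan below uses exactly 7 crossings, so it is optimal:
1. 2 prisoners → the right bank.  (the left bank: 6G 3P; the right bank: 0G 2P)
2. 1 prisoner ← the left bank.  (the left bank: 6G 4P; the right bank: 0G 1P)
3. 4 prisoners → the right bank.  (the left bank: 6G 0P; the right bank: 0G 5P)
4. 1 prisoner ← the left bank.  (the left bank: 6G 1P; the right bank: 0G 4P)
5. 4 guards → the right bank.  (the left bank: 2G 1P; the right bank: 4G 4P)
6. 1 prisoner ← the left bank.  (the left bank: 2G 2P; the right bank: 4G 3P)
7. 2 guards and 2 prisoners → the right bank.  (the left bank: 0G 0P; the right bank: 6G 5P)

7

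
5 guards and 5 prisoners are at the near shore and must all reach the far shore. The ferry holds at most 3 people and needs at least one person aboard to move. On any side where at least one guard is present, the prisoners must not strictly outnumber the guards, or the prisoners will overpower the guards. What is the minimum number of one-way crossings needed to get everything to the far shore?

11

Counting alone: each trip to the far shore takes at most 3 across and each return brings at least 1 back, so after t trips out (and t−1 returns) at most 3t − (t−1) of the 10 are across; that first reaches 10 at t = 5, so at least 9 crossings are needed.
The safety rule pushes this higher. Following every safe sequence of crossings, the most of the 10 that can be at the far shore as the ferry arrives there on crossing 9 is 9 — never all 10.
So no plan with fewer than 11 crossings exists, and this one achieves 11:
1. 2 prisoners → the far shore.  (the near shore: 5G 3P; the far shore: 0G 2P)
2. 1 prisoner ← the near shore.  (the near shore: 5G 4P; the far shore: 0G 1P)
3. 3 prisoners → the far shore.  (the near shore: 5G 1P; the far shore: 0G 4P)
4. 1 prisoner ← the near shore.  (the near shore: 5G 2P; the far shore: 0G 3P)
5. 3 guards → the far shore.  (the near shore: 2G 2P; the far shore: 3G 3P)
6. 1 guard and 1 prisoner ← the near shore.  (the near shore: 3G 3P; the far shore: 2G 2P)
7. 3 guards → the far shore.  (the near shore: 0G 3P; the far shore: 5G 2P)
8. 1 prisoner ← the near shore.  (the near shore: 0G 4P; the far shore: 5G 1P)
9. 2 prisoners → the far shore.  (the near shore: 0G 2P; the far shore: 5G 3P)
10. 1 prisoner ← the near shore.  (the near shore: 0G 3P; the far shore: 5G 2P)
11. 3 prisoners → the far shore.  (the near shore: 0G 0P; the far shore: 5G 5P)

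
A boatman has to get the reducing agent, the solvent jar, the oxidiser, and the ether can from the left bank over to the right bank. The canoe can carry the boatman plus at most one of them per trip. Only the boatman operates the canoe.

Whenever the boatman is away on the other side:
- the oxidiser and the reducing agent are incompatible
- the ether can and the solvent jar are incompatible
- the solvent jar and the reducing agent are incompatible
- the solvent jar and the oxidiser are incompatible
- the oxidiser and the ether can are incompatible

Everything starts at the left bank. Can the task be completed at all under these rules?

No

Whatever the first load, the items left behind include a forbidden pair without the boatman. No opening move is safe, so no plan exists.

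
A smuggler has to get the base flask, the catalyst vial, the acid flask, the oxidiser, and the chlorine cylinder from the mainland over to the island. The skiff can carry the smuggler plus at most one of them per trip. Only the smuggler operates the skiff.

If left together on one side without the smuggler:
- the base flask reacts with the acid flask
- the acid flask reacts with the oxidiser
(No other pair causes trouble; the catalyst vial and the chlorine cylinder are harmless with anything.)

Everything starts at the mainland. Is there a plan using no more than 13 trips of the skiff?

Yes — this plan uses 11 crossings (≤ 13):
1. Smuggler goes to the island with the acid flask.  [the mainland: the base flask, the catalyst vial, the chlorine cylinder, the oxidiser | the island: the acid flask]
2. Smuggler goes back to the mainland alone.  [the mainland: the base flask, the catalyst vial, the chlorine cylinder, the oxidiser | the island: the acid flask]
3. Smuggler goes to the island with the base flask.  [the mainland: the catalyst vial, the chlorine cylinder, the oxidiser | the island: the acid flask, the base flask]
4. Smuggler goes back to the mainland with the acid flask.  [the mainland: the acid flask, the catalyst vial, the chlorine cylinder, the oxidiser | the island: the base flask]
5. Smuggler goes to the island with the oxidiser.  [the mainland: the acid flask, the catalyst vial, the chlorine cylinder | the island: the base flask, the oxidiser]
6. Smuggler goes back to the mainland alone.  [the mainland: the acid flask, the catalyst vial, the chlorine cylinder | the island: the base flask, the oxidiser]
7. Smuggler goes to the island with the catalyst vial.  [the mainland: the acid flask, the chlorine cylinder | the island: the base flask, the catalyst vial, the oxidiser]
8. Smuggler goes back to the mainland alone.  [the mainland: the acid flask, the chlorine cylinder | the island: the base flask, the catalyst vial, the oxidiser]
9. Smuggler goes to the island with the chlorine cylinder.  [the mainland: the acid flask | the island: the base flask, the catalyst vial, the chlorine cylinder, the oxidiser]
10. Smuggler goes back to the mainland alone.  [the mainland: the acid flask | the island: the base flask, the catalyst vial, the chlorine cylinder, the oxidiser]
11. Smuggler goes to the island with the acid flask.  [the mainland: — | the island: the acid flask, the base flask, the catalyst vial, the chlorine cylinder, the oxidiser]

Yes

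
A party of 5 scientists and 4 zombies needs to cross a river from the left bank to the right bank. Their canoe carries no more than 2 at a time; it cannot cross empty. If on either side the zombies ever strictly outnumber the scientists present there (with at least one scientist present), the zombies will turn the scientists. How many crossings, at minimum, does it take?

Counting alone: each trip to the right bank takes at most 2 across and each return brings at least 1 back, so after t trips out (and t−1 returns) at most 2t − (t−1) of the 9 are across; that first reaches 9 at t = 8, so at least 15 crossings are needed.
The plan below uses exactly 15 crossings, so it is optimal:
1. 2 zombies → the right bank.  (the left bank: 5S 2Z; the right bank: 0S 2Z)
2. 1 zombie ← the left bank.  (the left bank: 5S 3Z; the right bank: 0S 1Z)
3. 2 zombies → the right bank.  (the left bank: 5S 1Z; the right bank: 0S 3Z)
4. 1 zombie ← the left bank.  (the left bank: 5S 2Z; the right bank: 0S 2Z)
5. 2 scientists → the right bank.  (the left bank: 3S 2Z; the right bank: 2S 2Z)
6. 1 zombie ← the left bank.  (the left bank: 3S 3Z; the right bank: 2S 1Z)
7. 1 scientist and 1 zombie → the right bank.  (the left bank: 2S 2Z; the right bank: 3S 2Z)
8. 1 scientist ← the left bank.  (the left bank: 3S 2Z; the right bank: 2S 2Z)
9. 1 scientist and 1 zombie → the right bank.  (the left bank: 2S 1Z; the right bank: 3S 3Z)
10. 1 zombie ← the left bank.  (the left bank: 2S 2Z; the right bank: 3S 2Z)
11. 1 scientist and 1 zombie → the right bank.  (the left bank: 1S 1Z; the right bank: 4S 3Z)
12. 1 scientist ← the left bank.  (the left bank: 2S 1Z; the right bank: 3S 3Z)
13. 1 scientist and 1 zombie → the right bank.  (the left bank: 1S 0Z; the right bank: 4S 4Z)
14. 1 zombie ← the left bank.  (the left bank: 1S 1Z; the right bank: 4S 3Z)
15. 1 scientist and 1 zombie → the right bank.  (the left bank: 0S 0Z; the right bank: 5S 4Z)

15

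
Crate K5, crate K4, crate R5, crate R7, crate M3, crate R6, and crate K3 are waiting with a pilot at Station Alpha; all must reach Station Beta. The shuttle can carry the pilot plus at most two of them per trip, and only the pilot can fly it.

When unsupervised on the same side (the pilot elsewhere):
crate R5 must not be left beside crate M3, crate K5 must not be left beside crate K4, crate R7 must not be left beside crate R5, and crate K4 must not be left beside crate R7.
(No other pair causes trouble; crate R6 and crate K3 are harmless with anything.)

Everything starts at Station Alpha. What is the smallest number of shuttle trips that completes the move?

Counting alone: the pilot can take at most 2 across per trip to Station Beta, so moving all 7 needs at least 4 loaded trips out, with a return between consecutive ones — at least 7 crossings.
The safety rule pushes this higher. Following every safe sequence of crossings, the most of the 7 that can be at Station Beta as the shuttle arrives there on crossing 7 is 6 — never all 7.
So no plan with fewer than 9 crossings exists, and this one achieves 9:
1. Pilot goes to Station Beta with crate K4 and crate R5.
2. Pilot goes back to Station Alpha alone.
3. Pilot goes to Station Beta with crate K5.
4. Pilot goes back to Station Alpha with crate K4.
5. Pilot goes to Station Beta with crate M3 and crate R7.
6. Pilot goes back to Station Alpha with crate R5.
7. Pilot goes to Station Beta with crate K3 and crate R6.
8. Pilot goes back to Station Alpha alone.
9. Pilot goes to Station Beta with crate K4 and crate R5.

9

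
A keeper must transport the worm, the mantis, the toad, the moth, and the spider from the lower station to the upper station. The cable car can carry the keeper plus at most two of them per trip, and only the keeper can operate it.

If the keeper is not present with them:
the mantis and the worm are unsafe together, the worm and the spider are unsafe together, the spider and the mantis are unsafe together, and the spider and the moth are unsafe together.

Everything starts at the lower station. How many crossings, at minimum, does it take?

Counting alone: the keeper can take at most 2 across per trip to the upper station, so moving all 5 needs at least 3 loaded trips out, with a return between consecutive ones — at least 5 crossings.
The safety rule pushes this higher. Following every safe sequence of crossings, the most of the 5 that can be at the upper station as the cable car arrives there on crossing 5 is 4 — never all 5.
So no plan with fewer than 7 crossings exists, and this one achieves 7:
1. Keeper goes to the upper station with the spider and the worm.
2. Keeper goes back to the lower station with the worm.
3. Keeper goes to the upper station with the toad and the worm.
4. Keeper goes back to the lower station with the worm.
5. Keeper goes to the upper station with the moth and the worm.
6. Keeper goes back to the lower station with the spider.
7. Keeper goes to the upper station with the mantis and the spider.

7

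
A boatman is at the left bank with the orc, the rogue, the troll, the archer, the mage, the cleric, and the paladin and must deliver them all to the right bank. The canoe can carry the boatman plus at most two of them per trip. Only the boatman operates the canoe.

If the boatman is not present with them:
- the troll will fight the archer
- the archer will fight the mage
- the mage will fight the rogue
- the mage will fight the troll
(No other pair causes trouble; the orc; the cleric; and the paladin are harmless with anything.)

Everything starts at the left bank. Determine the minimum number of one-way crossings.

Counting alone: the boatman can take at most 2 across per trip to the right bank, so moving all 7 needs at least 4 loaded trips out, with a return between consecutive ones — at least 7 crossings.
The safety rule pushes this higher. Following every safe sequence of crossings, the most of the 7 that can be at the right bank as the canoe arrives there on crossings 7, 9 is 5, 6 respectively — never all 7.
So no plan with fewer than 11 crossings exists, and this one achieves 11:
1. Boatman goes to the right bank with the mage and the troll.
2. Boatman goes back to the left bank with the troll.
3. Boatman goes to the right bank with the orc and the troll.
4. Boatman goes back to the left bank with the troll.
5. Boatman goes to the right bank with the rogue and the troll.
6. Boatman goes back to the left bank with the mage.
7. Boatman goes to the right bank with the archer and the cleric.
8. Boatman goes back to the left bank with the troll.
9. Boatman goes to the right bank with the paladin and the troll.
10. Boatman goes back to the left bank with the troll.
11. Boatman goes to the right bank with the mage and the troll.

11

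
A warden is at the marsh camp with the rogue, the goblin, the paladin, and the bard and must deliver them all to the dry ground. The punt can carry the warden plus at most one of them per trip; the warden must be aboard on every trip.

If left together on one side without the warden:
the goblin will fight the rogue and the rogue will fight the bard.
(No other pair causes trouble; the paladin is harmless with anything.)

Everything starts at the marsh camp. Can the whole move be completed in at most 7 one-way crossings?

Counting alone: the warden can take at most 1 across per trip to the dry ground, so moving all 4 needs at least 4 loaded trips out, with a return between consecutive ones — at least 7 crossings.
The safety rule pushes this higher. Following every safe sequence of crossings, the most of the 4 that can be at the dry ground as the punt arrives there on crossing 7 is 3 — never all 4.
So the move cannot be finished within 7 crossings. (The shortest complete plan takes 9:)
1. Warden goes to the dry ground with the rogue.  [the marsh camp: the bard, the goblin, the paladin | the dry ground: the rogue]
2. Warden goes back to the marsh camp alone.  [the marsh camp: the bard, the goblin, the paladin | the dry ground: the rogue]
3. Warden goes to the dry ground with the goblin.  [the marsh camp: the bard, the paladin | the dry ground: the goblin, the rogue]
4. Warden goes back to the marsh camp with the rogue.  [the marsh camp: the bard, the paladin, the rogue | the dry ground: the goblin]
5. Warden goes to the dry ground with the bard.  [the marsh camp: the paladin, the rogue | the dry ground: the bard, the goblin]
6. Warden goes back to the marsh camp alone.  [the marsh camp: the paladin, the rogue | the dry ground: the bard, the goblin]
7. Warden goes to the dry ground with the paladin.  [the marsh camp: the rogue | the dry ground: the bard, the goblin, the paladin]
8. Warden goes back to the marsh camp alone.  [the marsh camp: the rogue | the dry ground: the bard, the goblin, the paladin]
9. Warden goes to the dry ground with the rogue.  [the marsh camp: — | the dry ground: the bard, the goblin, the paladin, the rogue]

No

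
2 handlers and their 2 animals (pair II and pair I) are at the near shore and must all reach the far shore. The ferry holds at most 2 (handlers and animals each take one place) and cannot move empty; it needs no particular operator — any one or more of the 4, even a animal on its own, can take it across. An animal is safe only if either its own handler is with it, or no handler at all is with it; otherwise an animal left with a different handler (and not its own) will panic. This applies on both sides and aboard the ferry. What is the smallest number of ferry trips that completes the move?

Counting alone: each trip to the far shore takes at most 2 across and each return brings at least 1 back, so after t trips out (and t−1 returns) at most 2t − (t−1) of the 4 are across; that first reaches 4 at t = 3, so at least 5 crossings are needed.
The plan below uses exactly 5 crossings, so it is optimal:
1. animal II and handler II cross → the far shore.
2. handler II crosses ← the near shore.
3. handler I and handler II cross → the far shore.
4. handler I crosses ← the near shore.
5. animal I and handler I cross → the far shore.

5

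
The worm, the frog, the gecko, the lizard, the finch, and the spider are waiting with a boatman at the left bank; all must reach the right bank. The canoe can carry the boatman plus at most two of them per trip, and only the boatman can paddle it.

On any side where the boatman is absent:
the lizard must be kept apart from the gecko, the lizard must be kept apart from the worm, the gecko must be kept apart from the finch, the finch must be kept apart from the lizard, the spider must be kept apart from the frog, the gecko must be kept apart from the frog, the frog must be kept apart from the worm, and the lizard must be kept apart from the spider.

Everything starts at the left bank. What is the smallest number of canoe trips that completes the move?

impossible

Whatever the first load, the items left behind include a forbidden pair without the boatman. No opening move is safe, so no plan exists.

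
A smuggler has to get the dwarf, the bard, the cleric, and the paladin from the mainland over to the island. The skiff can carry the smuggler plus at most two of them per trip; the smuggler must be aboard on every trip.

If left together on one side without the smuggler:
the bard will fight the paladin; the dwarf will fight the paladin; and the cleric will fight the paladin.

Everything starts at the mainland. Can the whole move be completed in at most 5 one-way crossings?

Yes — this plan uses 5 crossings (≤ 5):
1. Smuggler goes to the island with the paladin.
2. Smuggler goes back to the mainland alone.
3. Smuggler goes to the island with the bard and the dwarf.
4. Smuggler goes back to the mainland with the paladin.
5. Smuggler goes to the island with the cleric and the paladin.

Yes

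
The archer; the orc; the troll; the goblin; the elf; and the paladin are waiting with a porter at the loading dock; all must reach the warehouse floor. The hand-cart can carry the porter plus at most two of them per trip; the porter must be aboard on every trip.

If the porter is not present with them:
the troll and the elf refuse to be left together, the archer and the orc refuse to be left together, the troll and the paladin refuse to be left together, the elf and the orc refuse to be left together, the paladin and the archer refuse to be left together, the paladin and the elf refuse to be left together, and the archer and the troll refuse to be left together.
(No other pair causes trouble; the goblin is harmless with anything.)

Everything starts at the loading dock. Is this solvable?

Whatever the first load, the items left behind include a forbidden pair without the porter. No opening move is safe, so no plan exists.

No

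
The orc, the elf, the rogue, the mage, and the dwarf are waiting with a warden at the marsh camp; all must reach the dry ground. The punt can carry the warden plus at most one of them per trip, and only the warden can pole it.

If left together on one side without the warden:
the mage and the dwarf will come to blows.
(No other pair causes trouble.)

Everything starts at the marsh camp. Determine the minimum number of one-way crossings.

Counting alone: the warden can take at most 1 across per trip to the dry ground, so moving all 5 needs at least 5 loaded trips out, with a return between consecutive ones — at least 9 crossings.
The plan below uses exactly 9 crossings, so it is optimal:
1. Warden goes to the dry ground with the mage.
2. Warden goes back to the marsh camp alone.
3. Warden goes to the dry ground with the orc.
4. Warden goes back to the marsh camp alone.
5. Warden goes to the dry ground with the elf.
6. Warden goes back to the marsh camp alone.
7. Warden goes to the dry ground with the rogue.
8. Warden goes back to the marsh camp alone.
9. Warden goes to the dry ground with the dwarf.

9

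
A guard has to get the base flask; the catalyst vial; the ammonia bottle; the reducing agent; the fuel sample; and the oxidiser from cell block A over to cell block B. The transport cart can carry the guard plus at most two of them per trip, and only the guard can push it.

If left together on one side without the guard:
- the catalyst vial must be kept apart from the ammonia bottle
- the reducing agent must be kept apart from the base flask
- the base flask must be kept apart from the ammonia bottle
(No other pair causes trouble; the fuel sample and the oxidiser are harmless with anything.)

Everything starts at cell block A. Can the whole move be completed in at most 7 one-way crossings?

Yes — this plan uses 5 crossings (≤ 7):
1. Guard goes to cell block B with the base flask and the catalyst vial.  [cell block A: the ammonia bottle, the fuel sample, the oxidiser, the reducing agent | cell block B: the base flask, the catalyst vial]
2. Guard goes back to cell block A alone.  [cell block A: the ammonia bottle, the fuel sample, the oxidiser, the reducing agent | cell block B: the base flask, the catalyst vial]
3. Guard goes to cell block B with the fuel sample and the oxidiser.  [cell block A: the ammonia bottle, the reducing agent | cell block B: the base flask, the catalyst vial, the fuel sample, the oxidiser]
4. Guard goes back to cell block A alone.  [cell block A: the ammonia bottle, the reducing agent | cell block B: the base flask, the catalyst vial, the fuel sample, the oxidiser]
5. Guard goes to cell block B with the ammonia bottle and the reducing agent.  [cell block A: — | cell block B: the ammonia bottle, the base flask, the catalyst vial, the fuel sample, the oxidiser, the reducing agent]

Yes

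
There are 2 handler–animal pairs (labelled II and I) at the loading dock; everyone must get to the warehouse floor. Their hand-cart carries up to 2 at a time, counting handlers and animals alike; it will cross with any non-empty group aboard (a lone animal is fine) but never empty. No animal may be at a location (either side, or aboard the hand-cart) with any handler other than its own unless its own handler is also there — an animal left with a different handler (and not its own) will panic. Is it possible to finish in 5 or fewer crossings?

Yes

Yes — this plan uses 5 crossings (≤ 5):
1. animal II and handler II cross → the warehouse floor.
2. handler II crosses ← the loading dock.
3. handler I and handler II cross → the warehouse floor.
4. handler I crosses ← the loading dock.
5. animal I and handler I cross → the warehouse floor.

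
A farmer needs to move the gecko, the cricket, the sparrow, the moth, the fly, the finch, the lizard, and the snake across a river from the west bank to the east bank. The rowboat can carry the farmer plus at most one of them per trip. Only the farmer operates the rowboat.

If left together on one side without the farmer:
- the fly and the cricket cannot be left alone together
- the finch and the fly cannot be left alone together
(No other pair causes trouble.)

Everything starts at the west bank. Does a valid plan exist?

Yes

1. Farmer goes to the east bank with the fly.
2. Farmer goes back to the west bank alone.
3. Farmer goes to the east bank with the gecko.
4. Farmer goes back to the west bank alone.
5. Farmer goes to the east bank with the cricket.
6. Farmer goes back to the west bank with the fly.
7. Farmer goes to the east bank with the finch.
8. Farmer goes back to the west bank alone.
9. Farmer goes to the east bank with the sparrow.
10. Farmer goes back to the west bank alone.
11. Farmer goes to the east bank with the moth.
12. Farmer goes back to the west bank alone.
13. Farmer goes to the east bank with the lizard.
14. Farmer goes back to the west bank alone.
15. Farmer goes to the east bank with the snake.
16. Farmer goes back to the west bank alone.
17. Farmer goes to the east bank with the fly.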